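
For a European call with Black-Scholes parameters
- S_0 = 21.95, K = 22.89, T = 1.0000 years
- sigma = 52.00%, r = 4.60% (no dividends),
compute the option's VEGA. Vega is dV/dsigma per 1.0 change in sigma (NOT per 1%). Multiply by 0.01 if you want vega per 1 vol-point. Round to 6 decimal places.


Answer: Vega = 8.448294

Derivation:
d1 = 0.2678211645; d2 = -0.2521788355
phi(d1) = 0.3848881058; exp(-qT) = 1.0000000000; exp(-rT) = 0.9550419622
Vega = S * exp(-qT) * phi(d1) * sqrt(T) = 21.9500 * 1.0000000000 * 0.3848881058 * 1.0000000000 = 8.448294


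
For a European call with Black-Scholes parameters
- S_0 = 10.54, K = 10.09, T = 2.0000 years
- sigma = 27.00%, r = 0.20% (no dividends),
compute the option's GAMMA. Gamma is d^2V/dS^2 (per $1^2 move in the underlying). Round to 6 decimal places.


Answer: Gamma = 0.094309

Derivation:
d1 = 0.3156647989; d2 = -0.0661728629
phi(d1) = 0.3795531399; exp(-qT) = 1.0000000000; exp(-rT) = 0.9960079893
Gamma = exp(-qT) * phi(d1) / (S * sigma * sqrt(T)) = 1.0000000000 * 0.3795531399 / (10.5400 * 0.2700 * 1.4142135624) = 0.094309


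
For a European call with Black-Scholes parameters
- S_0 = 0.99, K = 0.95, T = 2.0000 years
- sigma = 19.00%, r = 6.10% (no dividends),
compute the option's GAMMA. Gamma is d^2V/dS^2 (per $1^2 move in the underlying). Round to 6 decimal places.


Answer: Gamma = 1.138917

Derivation:
d1 = 0.7418776724; d2 = 0.4731770956
phi(d1) = 0.3029674898; exp(-qT) = 1.0000000000; exp(-rT) = 0.8851483685
Gamma = exp(-qT) * phi(d1) / (S * sigma * sqrt(T)) = 1.0000000000 * 0.3029674898 / (0.9900 * 0.1900 * 1.4142135624) = 1.138917


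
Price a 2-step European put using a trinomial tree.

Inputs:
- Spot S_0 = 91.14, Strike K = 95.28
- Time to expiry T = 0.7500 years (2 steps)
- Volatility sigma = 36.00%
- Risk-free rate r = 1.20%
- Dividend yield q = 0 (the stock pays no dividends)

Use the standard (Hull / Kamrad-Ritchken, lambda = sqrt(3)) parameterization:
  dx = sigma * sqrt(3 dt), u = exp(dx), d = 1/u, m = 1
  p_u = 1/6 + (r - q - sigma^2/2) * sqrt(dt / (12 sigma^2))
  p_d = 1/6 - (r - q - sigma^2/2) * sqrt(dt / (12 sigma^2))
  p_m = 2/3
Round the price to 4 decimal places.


Answer: Price = V(0,0) = 12.4027

Derivation:
dt = T/N = 0.375000; dx = sigma*sqrt(3*dt) = 0.381838
u = exp(dx) = 1.464974; d = 1/u = 0.682606
p_u = 0.140739, p_m = 0.666667, p_d = 0.192594
Discount per step: exp(-r*dt) = 0.995510
Stock lattice S(k, j) with j the centered position index:
  k=0: S(0,+0) = 91.1400
  k=1: S(1,-1) = 62.2127; S(1,+0) = 91.1400; S(1,+1) = 133.5178
  k=2: S(2,-2) = 42.4668; S(2,-1) = 62.2127; S(2,+0) = 91.1400; S(2,+1) = 133.5178; S(2,+2) = 195.6001
Terminal payoffs V(N, j) = max(K - S_T, 0):
  V(2,-2) = 52.813248; V(2,-1) = 33.067302; V(2,+0) = 4.140000; V(2,+1) = 0.000000; V(2,+2) = 0.000000
Backward induction: V(k, j) = exp(-r*dt) * [p_u * V(k+1, j+1) + p_m * V(k+1, j) + p_d * V(k+1, j-1)]
  V(1,-1) = exp(-r*dt) * [p_u*4.140000 + p_m*33.067302 + p_d*52.813248] = 32.651775
  V(1,+0) = exp(-r*dt) * [p_u*0.000000 + p_m*4.140000 + p_d*33.067302] = 9.087575
  V(1,+1) = exp(-r*dt) * [p_u*0.000000 + p_m*0.000000 + p_d*4.140000] = 0.793759
  V(0,+0) = exp(-r*dt) * [p_u*0.793759 + p_m*9.087575 + p_d*32.651775] = 12.402692


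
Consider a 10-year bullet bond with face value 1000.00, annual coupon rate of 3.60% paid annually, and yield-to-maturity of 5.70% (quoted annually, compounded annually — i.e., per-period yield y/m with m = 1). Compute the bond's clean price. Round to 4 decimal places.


Coupon per period c = face * coupon_rate / m = 36.000000
Periods per year m = 1; per-period yield y/m = 0.057000
Number of cashflows N = 10
Cashflows (t years, CF_t, discount factor 1/(1+y/m)^(m*t), PV):
  t = 1.0000: CF_t = 36.000000, DF = 0.946074, PV = 34.058657
  t = 2.0000: CF_t = 36.000000, DF = 0.895056, PV = 32.222002
  t = 3.0000: CF_t = 36.000000, DF = 0.846789, PV = 30.484392
  t = 4.0000: CF_t = 36.000000, DF = 0.801125, PV = 28.840484
  t = 5.0000: CF_t = 36.000000, DF = 0.757923, PV = 27.285227
  t = 6.0000: CF_t = 36.000000, DF = 0.717051, PV = 25.813838
  t = 7.0000: CF_t = 36.000000, DF = 0.678383, PV = 24.421795
  t = 8.0000: CF_t = 36.000000, DF = 0.641801, PV = 23.104821
  t = 9.0000: CF_t = 36.000000, DF = 0.607191, PV = 21.858865
  t = 10.0000: CF_t = 1036.000000, DF = 0.574447, PV = 595.127313
Price P = sum_t PV_t = 843.217394

Answer: Price = 843.2174


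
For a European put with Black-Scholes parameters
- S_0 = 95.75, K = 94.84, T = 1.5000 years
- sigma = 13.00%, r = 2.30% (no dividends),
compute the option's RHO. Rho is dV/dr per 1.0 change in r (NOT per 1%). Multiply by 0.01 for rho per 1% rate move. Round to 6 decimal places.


Answer: Rho = -57.983104

Derivation:
d1 = 0.3562711661; d2 = 0.1970543329
phi(d1) = 0.3744102697; exp(-qT) = 1.0000000000; exp(-rT) = 0.9660883397
N(-d2) = 0.4218925099
Rho = -K*T*exp(-rT)*N(-d2) = -94.8400 * 1.5000 * 0.9660883397 * 0.4218925099 = -57.983104


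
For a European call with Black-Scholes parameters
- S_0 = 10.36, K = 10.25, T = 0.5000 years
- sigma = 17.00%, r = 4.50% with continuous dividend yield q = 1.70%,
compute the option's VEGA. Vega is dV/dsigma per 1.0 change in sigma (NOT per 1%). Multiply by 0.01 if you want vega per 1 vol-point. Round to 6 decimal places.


d1 = 0.2653691160; d2 = 0.1451609632
phi(d1) = 0.3851397910; exp(-qT) = 0.9915360229; exp(-rT) = 0.9777512372
Vega = S * exp(-qT) * phi(d1) * sqrt(T) = 10.3600 * 0.9915360229 * 0.3851397910 * 0.7071067812 = 2.797510

Answer: Vega = 2.797510


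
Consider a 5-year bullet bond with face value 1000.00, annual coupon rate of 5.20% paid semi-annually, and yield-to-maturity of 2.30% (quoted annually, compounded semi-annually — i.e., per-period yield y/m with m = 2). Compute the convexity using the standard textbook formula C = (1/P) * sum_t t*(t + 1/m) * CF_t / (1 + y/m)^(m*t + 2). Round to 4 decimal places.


Coupon per period c = face * coupon_rate / m = 26.000000
Periods per year m = 2; per-period yield y/m = 0.011500
Number of cashflows N = 10
Cashflows (t years, CF_t, discount factor 1/(1+y/m)^(m*t), PV):
  t = 0.5000: CF_t = 26.000000, DF = 0.988631, PV = 25.704399
  t = 1.0000: CF_t = 26.000000, DF = 0.977391, PV = 25.412160
  t = 1.5000: CF_t = 26.000000, DF = 0.966279, PV = 25.123242
  t = 2.0000: CF_t = 26.000000, DF = 0.955293, PV = 24.837610
  t = 2.5000: CF_t = 26.000000, DF = 0.944432, PV = 24.555225
  t = 3.0000: CF_t = 26.000000, DF = 0.933694, PV = 24.276050
  t = 3.5000: CF_t = 26.000000, DF = 0.923079, PV = 24.000050
  t = 4.0000: CF_t = 26.000000, DF = 0.912584, PV = 23.727187
  t = 4.5000: CF_t = 26.000000, DF = 0.902209, PV = 23.457426
  t = 5.0000: CF_t = 1026.000000, DF = 0.891951, PV = 915.142005
Price P = sum_t PV_t = 1136.235353
Convexity numerator sum_t t*(t + 1/m) * CF_t / (1+y/m)^(m*t + 2):
  t = 0.5000: term = 12.561621
  t = 1.0000: term = 37.256415
  t = 1.5000: term = 73.665674
  t = 2.0000: term = 121.380251
  t = 2.5000: term = 180.000372
  t = 3.0000: term = 249.135462
  t = 3.5000: term = 328.403971
  t = 4.0000: term = 417.433195
  t = 4.5000: term = 515.859114
  t = 5.0000: term = 24597.411650
Convexity = (1/P) * sum = 26533.107724 / 1136.235353 = 23.351771

Answer: Convexity = 23.3518


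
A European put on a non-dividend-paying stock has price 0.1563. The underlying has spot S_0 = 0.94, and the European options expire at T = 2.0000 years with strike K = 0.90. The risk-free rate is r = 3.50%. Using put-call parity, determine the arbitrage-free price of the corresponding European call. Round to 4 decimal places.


Answer: Call price = 0.2571

Derivation:
Put-call parity: C - P = S_0 * exp(-qT) - K * exp(-rT).
S_0 * exp(-qT) = 0.9400 * 1.00000000 = 0.94000000
K * exp(-rT) = 0.9000 * 0.93239382 = 0.83915444
C = P + S*exp(-qT) - K*exp(-rT)
C = 0.1563 + 0.94000000 - 0.83915444 = 0.2571


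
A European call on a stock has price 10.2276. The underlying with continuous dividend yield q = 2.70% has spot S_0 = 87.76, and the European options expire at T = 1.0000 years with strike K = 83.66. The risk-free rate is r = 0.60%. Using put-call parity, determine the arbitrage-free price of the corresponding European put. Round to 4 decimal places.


Put-call parity: C - P = S_0 * exp(-qT) - K * exp(-rT).
S_0 * exp(-qT) = 87.7600 * 0.97336124 = 85.42218256
K * exp(-rT) = 83.6600 * 0.99401796 = 83.15954287
P = C - S*exp(-qT) + K*exp(-rT)
P = 10.2276 - 85.42218256 + 83.15954287 = 7.9650

Answer: Put price = 7.9650


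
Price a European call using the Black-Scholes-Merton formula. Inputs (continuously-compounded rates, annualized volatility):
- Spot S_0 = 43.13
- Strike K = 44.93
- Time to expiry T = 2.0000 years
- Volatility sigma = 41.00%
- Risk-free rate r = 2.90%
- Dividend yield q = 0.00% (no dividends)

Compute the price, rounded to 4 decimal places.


Answer: Price = 10.1253

Derivation:
d1 = (ln(S/K) + (r - q + 0.5*sigma^2) * T) / (sigma * sqrt(T)) = 0.31942788
d2 = d1 - sigma * sqrt(T) = -0.26039968
exp(-rT) = 0.94364995; exp(-qT) = 1.00000000
C = S_0 * exp(-qT) * N(d1) - K * exp(-rT) * N(d2)
N(d1) = 0.62529896; N(d2) = 0.39727774
C = 43.1300 * 1.00000000 * 0.62529896 - 44.9300 * 0.94364995 * 0.39727774 = 10.1253


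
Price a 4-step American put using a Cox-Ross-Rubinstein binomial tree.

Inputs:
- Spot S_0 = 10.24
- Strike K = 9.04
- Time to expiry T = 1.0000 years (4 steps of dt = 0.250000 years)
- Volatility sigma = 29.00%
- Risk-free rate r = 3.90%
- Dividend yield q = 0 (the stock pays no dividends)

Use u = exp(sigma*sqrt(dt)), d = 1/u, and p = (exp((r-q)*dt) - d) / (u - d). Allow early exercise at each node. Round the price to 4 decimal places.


Answer: Price = V(0,0) = 0.5482

Derivation:
dt = T/N = 0.250000
u = exp(sigma*sqrt(dt)) = 1.156040; d = 1/u = 0.865022
p = (exp((r-q)*dt) - d) / (u - d) = 0.497480
Discount per step: exp(-r*dt) = 0.990297
Stock lattice S(k, i) with i counting down-moves:
  k=0: S(0,0) = 10.2400
  k=1: S(1,0) = 11.8378; S(1,1) = 8.8578
  k=2: S(2,0) = 13.6850; S(2,1) = 10.2400; S(2,2) = 7.6622
  k=3: S(3,0) = 15.8204; S(3,1) = 11.8378; S(3,2) = 8.8578; S(3,3) = 6.6280
  k=4: S(4,0) = 18.2890; S(4,1) = 13.6850; S(4,2) = 10.2400; S(4,3) = 7.6622; S(4,4) = 5.7334
Terminal payoffs V(N, i) = max(K - S_T, 0):
  V(4,0) = 0.000000; V(4,1) = 0.000000; V(4,2) = 0.000000; V(4,3) = 1.377781; V(4,4) = 3.306641
Backward induction: V(k, i) = exp(-r*dt) * [p * V(k+1, i) + (1-p) * V(k+1, i+1)]; then take max(V_cont, immediate exercise) for American.
  V(3,0) = exp(-r*dt) * [p*0.000000 + (1-p)*0.000000] = 0.000000; exercise = 0.000000; V(3,0) = max -> 0.000000
  V(3,1) = exp(-r*dt) * [p*0.000000 + (1-p)*0.000000] = 0.000000; exercise = 0.000000; V(3,1) = max -> 0.000000
  V(3,2) = exp(-r*dt) * [p*0.000000 + (1-p)*1.377781] = 0.685644; exercise = 0.182172; V(3,2) = max -> 0.685644
  V(3,3) = exp(-r*dt) * [p*1.377781 + (1-p)*3.306641] = 2.324298; exercise = 2.412010; V(3,3) = max -> 2.412010
  V(2,0) = exp(-r*dt) * [p*0.000000 + (1-p)*0.000000] = 0.000000; exercise = 0.000000; V(2,0) = max -> 0.000000
  V(2,1) = exp(-r*dt) * [p*0.000000 + (1-p)*0.685644] = 0.341207; exercise = 0.000000; V(2,1) = max -> 0.341207
  V(2,2) = exp(-r*dt) * [p*0.685644 + (1-p)*2.412010] = 1.538107; exercise = 1.377781; V(2,2) = max -> 1.538107
  V(1,0) = exp(-r*dt) * [p*0.000000 + (1-p)*0.341207] = 0.169799; exercise = 0.000000; V(1,0) = max -> 0.169799
  V(1,1) = exp(-r*dt) * [p*0.341207 + (1-p)*1.538107] = 0.933526; exercise = 0.182172; V(1,1) = max -> 0.933526
  V(0,0) = exp(-r*dt) * [p*0.169799 + (1-p)*0.933526] = 0.548216; exercise = 0.000000; V(0,0) = max -> 0.548216


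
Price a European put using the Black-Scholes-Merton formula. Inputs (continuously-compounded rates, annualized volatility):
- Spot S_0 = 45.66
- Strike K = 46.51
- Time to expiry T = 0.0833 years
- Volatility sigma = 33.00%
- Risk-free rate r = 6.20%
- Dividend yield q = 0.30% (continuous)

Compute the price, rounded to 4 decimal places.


d1 = (ln(S/K) + (r - q + 0.5*sigma^2) * T) / (sigma * sqrt(T)) = -0.09443473
d2 = d1 - sigma * sqrt(T) = -0.18967847
exp(-rT) = 0.99484871; exp(-qT) = 0.99975013
P = K * exp(-rT) * N(-d2) - S_0 * exp(-qT) * N(-d1)
N(-d1) = 0.53761809; N(-d2) = 0.57521945
P = 46.5100 * 0.99484871 * 0.57521945 - 45.6600 * 0.99975013 * 0.53761809 = 2.0741

Answer: Price = 2.0741


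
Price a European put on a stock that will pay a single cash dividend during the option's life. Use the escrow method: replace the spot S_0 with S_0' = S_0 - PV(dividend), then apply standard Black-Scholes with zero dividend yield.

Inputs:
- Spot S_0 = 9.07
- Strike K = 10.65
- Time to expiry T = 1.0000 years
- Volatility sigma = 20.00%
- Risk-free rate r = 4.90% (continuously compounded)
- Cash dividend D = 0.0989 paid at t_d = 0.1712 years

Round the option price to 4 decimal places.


PV(D) = D * exp(-r * t_d) = 0.0989 * 0.99164629 = 0.09807382
S_0' = S_0 - PV(D) = 9.0700 - 0.09807382 = 8.97192618
d1 = (ln(S_0'/K) + (r + sigma^2/2)*T) / (sigma*sqrt(T)) = -0.51229752
d2 = d1 - sigma*sqrt(T) = -0.71229752
exp(-rT) = 0.95218113
N(-d1) = 0.69577860; N(-d2) = 0.76185972
P = K * exp(-rT) * N(-d2) - S_0' * N(-d1) = 10.6500 * 0.95218113 * 0.76185972 - 8.97192618 * 0.69577860 = 1.4833

Answer: Price = 1.4833


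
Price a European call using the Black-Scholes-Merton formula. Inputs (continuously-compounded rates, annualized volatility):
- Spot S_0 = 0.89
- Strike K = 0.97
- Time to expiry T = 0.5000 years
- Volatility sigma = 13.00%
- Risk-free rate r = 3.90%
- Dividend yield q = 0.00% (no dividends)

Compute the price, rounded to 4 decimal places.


Answer: Price = 0.0116

Derivation:
d1 = (ln(S/K) + (r - q + 0.5*sigma^2) * T) / (sigma * sqrt(T)) = -0.67827433
d2 = d1 - sigma * sqrt(T) = -0.77019821
exp(-rT) = 0.98068890; exp(-qT) = 1.00000000
C = S_0 * exp(-qT) * N(d1) - K * exp(-rT) * N(d2)
N(d1) = 0.24879889; N(d2) = 0.22059116
C = 0.8900 * 1.00000000 * 0.24879889 - 0.9700 * 0.98068890 * 0.22059116 = 0.0116


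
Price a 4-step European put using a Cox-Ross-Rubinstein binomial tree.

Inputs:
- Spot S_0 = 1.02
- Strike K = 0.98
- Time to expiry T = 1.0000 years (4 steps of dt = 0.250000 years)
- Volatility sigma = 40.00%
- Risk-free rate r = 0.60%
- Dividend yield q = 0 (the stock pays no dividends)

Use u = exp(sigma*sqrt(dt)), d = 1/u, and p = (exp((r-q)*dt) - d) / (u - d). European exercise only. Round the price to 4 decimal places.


Answer: Price = V(0,0) = 0.1332

Derivation:
dt = T/N = 0.250000
u = exp(sigma*sqrt(dt)) = 1.221403; d = 1/u = 0.818731
p = (exp((r-q)*dt) - d) / (u - d) = 0.453894
Discount per step: exp(-r*dt) = 0.998501
Stock lattice S(k, i) with i counting down-moves:
  k=0: S(0,0) = 1.0200
  k=1: S(1,0) = 1.2458; S(1,1) = 0.8351
  k=2: S(2,0) = 1.5217; S(2,1) = 1.0200; S(2,2) = 0.6837
  k=3: S(3,0) = 1.8586; S(3,1) = 1.2458; S(3,2) = 0.8351; S(3,3) = 0.5598
  k=4: S(4,0) = 2.2701; S(4,1) = 1.5217; S(4,2) = 1.0200; S(4,3) = 0.6837; S(4,4) = 0.4583
Terminal payoffs V(N, i) = max(K - S_T, 0):
  V(4,0) = 0.000000; V(4,1) = 0.000000; V(4,2) = 0.000000; V(4,3) = 0.296274; V(4,4) = 0.521684
Backward induction: V(k, i) = exp(-r*dt) * [p * V(k+1, i) + (1-p) * V(k+1, i+1)].
  V(3,0) = exp(-r*dt) * [p*0.000000 + (1-p)*0.000000] = 0.000000
  V(3,1) = exp(-r*dt) * [p*0.000000 + (1-p)*0.000000] = 0.000000
  V(3,2) = exp(-r*dt) * [p*0.000000 + (1-p)*0.296274] = 0.161554
  V(3,3) = exp(-r*dt) * [p*0.296274 + (1-p)*0.521684] = 0.418743
  V(2,0) = exp(-r*dt) * [p*0.000000 + (1-p)*0.000000] = 0.000000
  V(2,1) = exp(-r*dt) * [p*0.000000 + (1-p)*0.161554] = 0.088094
  V(2,2) = exp(-r*dt) * [p*0.161554 + (1-p)*0.418743] = 0.301554
  V(1,0) = exp(-r*dt) * [p*0.000000 + (1-p)*0.088094] = 0.048036
  V(1,1) = exp(-r*dt) * [p*0.088094 + (1-p)*0.301554] = 0.204359
  V(0,0) = exp(-r*dt) * [p*0.048036 + (1-p)*0.204359] = 0.133205


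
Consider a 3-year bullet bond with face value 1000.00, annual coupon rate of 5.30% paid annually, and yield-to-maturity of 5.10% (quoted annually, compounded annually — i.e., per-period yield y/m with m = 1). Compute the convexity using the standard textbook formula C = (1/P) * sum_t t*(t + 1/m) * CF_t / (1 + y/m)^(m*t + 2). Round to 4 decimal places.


Answer: Convexity = 10.1504

Derivation:
Coupon per period c = face * coupon_rate / m = 53.000000
Periods per year m = 1; per-period yield y/m = 0.051000
Number of cashflows N = 3
Cashflows (t years, CF_t, discount factor 1/(1+y/m)^(m*t), PV):
  t = 1.0000: CF_t = 53.000000, DF = 0.951475, PV = 50.428164
  t = 2.0000: CF_t = 53.000000, DF = 0.905304, PV = 47.981126
  t = 3.0000: CF_t = 1053.000000, DF = 0.861374, PV = 907.027017
Price P = sum_t PV_t = 1005.436306
Convexity numerator sum_t t*(t + 1/m) * CF_t / (1+y/m)^(m*t + 2):
  t = 1.0000: term = 91.305664
  t = 2.0000: term = 260.625110
  t = 3.0000: term = 9853.625155
Convexity = (1/P) * sum = 10205.555928 / 1005.436306 = 10.150375


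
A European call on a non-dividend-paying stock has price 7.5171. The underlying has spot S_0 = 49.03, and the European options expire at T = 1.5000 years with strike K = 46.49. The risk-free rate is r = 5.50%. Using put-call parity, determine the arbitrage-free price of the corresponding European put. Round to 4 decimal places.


Answer: Put price = 1.2956

Derivation:
Put-call parity: C - P = S_0 * exp(-qT) - K * exp(-rT).
S_0 * exp(-qT) = 49.0300 * 1.00000000 = 49.03000000
K * exp(-rT) = 46.4900 * 0.92081144 = 42.80852375
P = C - S*exp(-qT) + K*exp(-rT)
P = 7.5171 - 49.03000000 + 42.80852375 = 1.2956


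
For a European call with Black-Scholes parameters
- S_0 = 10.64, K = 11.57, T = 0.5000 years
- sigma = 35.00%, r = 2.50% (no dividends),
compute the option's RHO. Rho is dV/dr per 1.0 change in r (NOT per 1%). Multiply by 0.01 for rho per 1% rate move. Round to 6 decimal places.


Answer: Rho = 1.943815

Derivation:
d1 = -0.1643318474; d2 = -0.4118192209
phi(d1) = 0.3935917749; exp(-qT) = 1.0000000000; exp(-rT) = 0.9875778005
N(d2) = 0.3402359661
Rho = K*T*exp(-rT)*N(d2) = 11.5700 * 0.5000 * 0.9875778005 * 0.3402359661 = 1.943815


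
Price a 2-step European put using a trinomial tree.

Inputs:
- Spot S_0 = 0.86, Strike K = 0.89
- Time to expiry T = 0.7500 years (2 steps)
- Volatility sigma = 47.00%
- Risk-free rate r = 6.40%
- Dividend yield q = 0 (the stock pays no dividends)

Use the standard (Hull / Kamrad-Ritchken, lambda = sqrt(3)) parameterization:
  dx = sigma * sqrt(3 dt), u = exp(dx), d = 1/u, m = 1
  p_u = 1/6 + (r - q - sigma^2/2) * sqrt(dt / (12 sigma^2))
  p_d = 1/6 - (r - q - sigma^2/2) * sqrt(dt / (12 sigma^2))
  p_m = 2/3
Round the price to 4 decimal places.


dt = T/N = 0.375000; dx = sigma*sqrt(3*dt) = 0.498510
u = exp(dx) = 1.646267; d = 1/u = 0.607435
p_u = 0.149196, p_m = 0.666667, p_d = 0.184137
Discount per step: exp(-r*dt) = 0.976286
Stock lattice S(k, j) with j the centered position index:
  k=0: S(0,+0) = 0.8600
  k=1: S(1,-1) = 0.5224; S(1,+0) = 0.8600; S(1,+1) = 1.4158
  k=2: S(2,-2) = 0.3173; S(2,-1) = 0.5224; S(2,+0) = 0.8600; S(2,+1) = 1.4158; S(2,+2) = 2.3308
Terminal payoffs V(N, j) = max(K - S_T, 0):
  V(2,-2) = 0.572680; V(2,-1) = 0.367606; V(2,+0) = 0.030000; V(2,+1) = 0.000000; V(2,+2) = 0.000000
Backward induction: V(k, j) = exp(-r*dt) * [p_u * V(k+1, j+1) + p_m * V(k+1, j) + p_d * V(k+1, j-1)]
  V(1,-1) = exp(-r*dt) * [p_u*0.030000 + p_m*0.367606 + p_d*0.572680] = 0.346580
  V(1,+0) = exp(-r*dt) * [p_u*0.000000 + p_m*0.030000 + p_d*0.367606] = 0.085611
  V(1,+1) = exp(-r*dt) * [p_u*0.000000 + p_m*0.000000 + p_d*0.030000] = 0.005393
  V(0,+0) = exp(-r*dt) * [p_u*0.005393 + p_m*0.085611 + p_d*0.346580] = 0.118811

Answer: Price = V(0,0) = 0.1188


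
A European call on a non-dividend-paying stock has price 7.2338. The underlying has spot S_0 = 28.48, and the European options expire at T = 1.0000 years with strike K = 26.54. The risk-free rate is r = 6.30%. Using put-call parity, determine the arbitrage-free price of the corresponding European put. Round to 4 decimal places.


Put-call parity: C - P = S_0 * exp(-qT) - K * exp(-rT).
S_0 * exp(-qT) = 28.4800 * 1.00000000 = 28.48000000
K * exp(-rT) = 26.5400 * 0.93894347 = 24.91955979
P = C - S*exp(-qT) + K*exp(-rT)
P = 7.2338 - 28.48000000 + 24.91955979 = 3.6734

Answer: Put price = 3.6734


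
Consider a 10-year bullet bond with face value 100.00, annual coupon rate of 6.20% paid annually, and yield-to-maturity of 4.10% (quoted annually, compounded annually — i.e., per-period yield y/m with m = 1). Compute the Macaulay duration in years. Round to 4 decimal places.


Answer: Macaulay duration = 7.9332 years

Derivation:
Coupon per period c = face * coupon_rate / m = 6.200000
Periods per year m = 1; per-period yield y/m = 0.041000
Number of cashflows N = 10
Cashflows (t years, CF_t, discount factor 1/(1+y/m)^(m*t), PV):
  t = 1.0000: CF_t = 6.200000, DF = 0.960615, PV = 5.955812
  t = 2.0000: CF_t = 6.200000, DF = 0.922781, PV = 5.721241
  t = 3.0000: CF_t = 6.200000, DF = 0.886437, PV = 5.495909
  t = 4.0000: CF_t = 6.200000, DF = 0.851524, PV = 5.279451
  t = 5.0000: CF_t = 6.200000, DF = 0.817987, PV = 5.071519
  t = 6.0000: CF_t = 6.200000, DF = 0.785770, PV = 4.871776
  t = 7.0000: CF_t = 6.200000, DF = 0.754823, PV = 4.679900
  t = 8.0000: CF_t = 6.200000, DF = 0.725094, PV = 4.495581
  t = 9.0000: CF_t = 6.200000, DF = 0.696536, PV = 4.318522
  t = 10.0000: CF_t = 106.200000, DF = 0.669103, PV = 71.058694
Price P = sum_t PV_t = 116.948404
Macaulay numerator sum_t t * PV_t:
  t * PV_t at t = 1.0000: 5.955812
  t * PV_t at t = 2.0000: 11.442482
  t * PV_t at t = 3.0000: 16.487726
  t * PV_t at t = 4.0000: 21.117804
  t * PV_t at t = 5.0000: 25.357594
  t * PV_t at t = 6.0000: 29.230656
  t * PV_t at t = 7.0000: 32.759301
  t * PV_t at t = 8.0000: 35.964650
  t * PV_t at t = 9.0000: 38.866697
  t * PV_t at t = 10.0000: 710.586941
Macaulay duration D = (sum_t t * PV_t) / P = 927.769662 / 116.948404 = 7.933154


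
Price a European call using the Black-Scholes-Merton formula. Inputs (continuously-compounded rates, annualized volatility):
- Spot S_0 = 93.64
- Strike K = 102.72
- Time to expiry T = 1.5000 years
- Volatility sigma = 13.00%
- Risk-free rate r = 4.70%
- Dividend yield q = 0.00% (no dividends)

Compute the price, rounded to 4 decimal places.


Answer: Price = 5.0214

Derivation:
d1 = (ln(S/K) + (r - q + 0.5*sigma^2) * T) / (sigma * sqrt(T)) = -0.05887692
d2 = d1 - sigma * sqrt(T) = -0.21809376
exp(-rT) = 0.93192774; exp(-qT) = 1.00000000
C = S_0 * exp(-qT) * N(d1) - K * exp(-rT) * N(d2)
N(d1) = 0.47652507; N(d2) = 0.41367803
C = 93.6400 * 1.00000000 * 0.47652507 - 102.7200 * 0.93192774 * 0.41367803 = 5.0214


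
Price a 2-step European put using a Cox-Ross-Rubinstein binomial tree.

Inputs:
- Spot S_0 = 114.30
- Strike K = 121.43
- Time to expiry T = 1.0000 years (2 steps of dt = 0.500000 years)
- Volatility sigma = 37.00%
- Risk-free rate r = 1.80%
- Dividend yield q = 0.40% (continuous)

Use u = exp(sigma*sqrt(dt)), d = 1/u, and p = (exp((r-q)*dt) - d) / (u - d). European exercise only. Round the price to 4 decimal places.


Answer: Price = V(0,0) = 19.5201

Derivation:
dt = T/N = 0.500000
u = exp(sigma*sqrt(dt)) = 1.299045; d = 1/u = 0.769796
p = (exp((r-q)*dt) - d) / (u - d) = 0.448236
Discount per step: exp(-r*dt) = 0.991040
Stock lattice S(k, i) with i counting down-moves:
  k=0: S(0,0) = 114.3000
  k=1: S(1,0) = 148.4809; S(1,1) = 87.9877
  k=2: S(2,0) = 192.8833; S(2,1) = 114.3000; S(2,2) = 67.7326
Terminal payoffs V(N, i) = max(K - S_T, 0):
  V(2,0) = 0.000000; V(2,1) = 7.130000; V(2,2) = 53.697403
Backward induction: V(k, i) = exp(-r*dt) * [p * V(k+1, i) + (1-p) * V(k+1, i+1)].
  V(1,0) = exp(-r*dt) * [p*0.000000 + (1-p)*7.130000] = 3.898830
  V(1,1) = exp(-r*dt) * [p*7.130000 + (1-p)*53.697403] = 32.530130
  V(0,0) = exp(-r*dt) * [p*3.898830 + (1-p)*32.530130] = 19.520081


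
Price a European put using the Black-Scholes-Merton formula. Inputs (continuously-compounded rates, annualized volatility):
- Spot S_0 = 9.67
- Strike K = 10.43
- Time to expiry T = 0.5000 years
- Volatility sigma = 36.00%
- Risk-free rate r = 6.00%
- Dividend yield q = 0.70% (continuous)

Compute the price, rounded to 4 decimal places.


Answer: Price = 1.2618

Derivation:
d1 = (ln(S/K) + (r - q + 0.5*sigma^2) * T) / (sigma * sqrt(T)) = -0.06583148
d2 = d1 - sigma * sqrt(T) = -0.32038992
exp(-rT) = 0.97044553; exp(-qT) = 0.99650612
P = K * exp(-rT) * N(-d2) - S_0 * exp(-qT) * N(-d1)
N(-d1) = 0.52624400; N(-d2) = 0.62566362
P = 10.4300 * 0.97044553 * 0.62566362 - 9.6700 * 0.99650612 * 0.52624400 = 1.2618


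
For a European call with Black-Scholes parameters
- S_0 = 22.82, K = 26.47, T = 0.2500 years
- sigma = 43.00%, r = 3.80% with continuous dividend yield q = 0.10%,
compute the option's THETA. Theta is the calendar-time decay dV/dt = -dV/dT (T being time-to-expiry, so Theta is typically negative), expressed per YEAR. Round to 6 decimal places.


d1 = -0.5395914968; d2 = -0.7545914968
phi(d1) = 0.3448940451; exp(-qT) = 0.9997500312; exp(-rT) = 0.9905449824
Theta = -S*exp(-qT)*phi(d1)*sigma/(2*sqrt(T)) - r*K*exp(-rT)*N(d2) + q*S*exp(-qT)*N(d1)
N(d1) = 0.2947393910; N(d2) = 0.2252470636; sqrt(T) = 0.5000000000
Term 1 = -22.8200 * 0.9997500312 * 0.3448940451 * 0.4300 / (2 * 0.5000000000) = -3.3834613357
Term 2 = -0.0380 * 26.4700 * 0.9905449824 * 0.2252470636 = -0.2244248163
Term 3 = 0.0010 * 22.8200 * 0.9997500312 * 0.2947393910 = 0.0067242716
Theta = -3.3834613357 + (-0.2244248163) + (0.0067242716) = -3.601162

Answer: Theta = -3.601162


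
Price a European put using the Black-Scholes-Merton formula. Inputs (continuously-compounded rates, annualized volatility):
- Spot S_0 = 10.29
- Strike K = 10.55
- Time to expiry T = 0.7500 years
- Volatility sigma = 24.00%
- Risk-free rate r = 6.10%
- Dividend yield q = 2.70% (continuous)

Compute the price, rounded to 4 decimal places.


Answer: Price = 0.8316

Derivation:
d1 = (ln(S/K) + (r - q + 0.5*sigma^2) * T) / (sigma * sqrt(T)) = 0.10655331
d2 = d1 - sigma * sqrt(T) = -0.10129279
exp(-rT) = 0.95528075; exp(-qT) = 0.97995365
P = K * exp(-rT) * N(-d2) - S_0 * exp(-qT) * N(-d1)
N(-d1) = 0.45757168; N(-d2) = 0.54034098
P = 10.5500 * 0.95528075 * 0.54034098 - 10.2900 * 0.97995365 * 0.45757168 = 0.8316


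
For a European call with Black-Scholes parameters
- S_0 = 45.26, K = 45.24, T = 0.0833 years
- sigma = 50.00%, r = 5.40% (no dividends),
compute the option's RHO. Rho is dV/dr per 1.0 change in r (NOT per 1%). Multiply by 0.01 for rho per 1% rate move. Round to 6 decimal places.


d1 = 0.1063878289; d2 = -0.0379208680
phi(d1) = 0.3966909685; exp(-qT) = 1.0000000000; exp(-rT) = 0.9955119017
N(d2) = 0.4848753874
Rho = K*T*exp(-rT)*N(d2) = 45.2400 * 0.0833 * 0.9955119017 * 0.4848753874 = 1.819048

Answer: Rho = 1.819048


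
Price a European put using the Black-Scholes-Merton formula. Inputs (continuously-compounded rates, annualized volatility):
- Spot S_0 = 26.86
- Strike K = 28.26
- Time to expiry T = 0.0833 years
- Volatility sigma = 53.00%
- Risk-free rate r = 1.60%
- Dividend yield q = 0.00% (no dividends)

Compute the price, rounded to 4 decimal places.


Answer: Price = 2.4471

Derivation:
d1 = (ln(S/K) + (r - q + 0.5*sigma^2) * T) / (sigma * sqrt(T)) = -0.24696076
d2 = d1 - sigma * sqrt(T) = -0.39992798
exp(-rT) = 0.99866809; exp(-qT) = 1.00000000
P = K * exp(-rT) * N(-d2) - S_0 * exp(-qT) * N(-d1)
N(-d1) = 0.59753071; N(-d2) = 0.65539522
P = 28.2600 * 0.99866809 * 0.65539522 - 26.8600 * 1.00000000 * 0.59753071 = 2.4471


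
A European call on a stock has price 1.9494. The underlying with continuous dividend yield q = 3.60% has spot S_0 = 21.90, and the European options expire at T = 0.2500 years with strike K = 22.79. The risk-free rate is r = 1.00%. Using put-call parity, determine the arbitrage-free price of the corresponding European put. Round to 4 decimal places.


Put-call parity: C - P = S_0 * exp(-qT) - K * exp(-rT).
S_0 * exp(-qT) = 21.9000 * 0.99104038 = 21.70378430
K * exp(-rT) = 22.7900 * 0.99750312 = 22.73309616
P = C - S*exp(-qT) + K*exp(-rT)
P = 1.9494 - 21.70378430 + 22.73309616 = 2.9787

Answer: Put price = 2.9787


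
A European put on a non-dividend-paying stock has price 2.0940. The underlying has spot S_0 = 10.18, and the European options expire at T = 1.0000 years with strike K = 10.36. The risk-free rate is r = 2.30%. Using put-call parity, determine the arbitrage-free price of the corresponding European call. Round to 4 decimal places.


Put-call parity: C - P = S_0 * exp(-qT) - K * exp(-rT).
S_0 * exp(-qT) = 10.1800 * 1.00000000 = 10.18000000
K * exp(-rT) = 10.3600 * 0.97726248 = 10.12443933
C = P + S*exp(-qT) - K*exp(-rT)
C = 2.0940 + 10.18000000 - 10.12443933 = 2.1496

Answer: Call price = 2.1496


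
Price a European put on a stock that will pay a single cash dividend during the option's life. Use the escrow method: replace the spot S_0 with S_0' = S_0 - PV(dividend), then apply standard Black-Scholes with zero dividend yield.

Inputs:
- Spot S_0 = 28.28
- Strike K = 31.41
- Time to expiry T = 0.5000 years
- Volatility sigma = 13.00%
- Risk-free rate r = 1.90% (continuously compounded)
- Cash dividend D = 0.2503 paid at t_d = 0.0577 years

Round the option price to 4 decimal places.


PV(D) = D * exp(-r * t_d) = 0.2503 * 0.99890430 = 0.25002575
S_0' = S_0 - PV(D) = 28.2800 - 0.25002575 = 28.02997425
d1 = (ln(S_0'/K) + (r + sigma^2/2)*T) / (sigma*sqrt(T)) = -1.08923672
d2 = d1 - sigma*sqrt(T) = -1.18116060
exp(-rT) = 0.99054498
N(-d1) = 0.86197524; N(-d2) = 0.88123053
P = K * exp(-rT) * N(-d2) - S_0' * N(-d1) = 31.4100 * 0.99054498 * 0.88123053 - 28.02997425 * 0.86197524 = 3.2566

Answer: Price = 3.2566


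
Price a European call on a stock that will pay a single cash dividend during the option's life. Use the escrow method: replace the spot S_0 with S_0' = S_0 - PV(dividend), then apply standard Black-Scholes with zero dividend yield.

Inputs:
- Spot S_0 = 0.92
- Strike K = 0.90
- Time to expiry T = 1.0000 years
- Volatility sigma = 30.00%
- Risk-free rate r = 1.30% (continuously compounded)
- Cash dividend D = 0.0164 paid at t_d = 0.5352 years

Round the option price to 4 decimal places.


Answer: Price = 0.1147

Derivation:
PV(D) = D * exp(-r * t_d) = 0.0164 * 0.99306655 = 0.01628629
S_0' = S_0 - PV(D) = 0.9200 - 0.01628629 = 0.90371371
d1 = (ln(S_0'/K) + (r + sigma^2/2)*T) / (sigma*sqrt(T)) = 0.20705951
d2 = d1 - sigma*sqrt(T) = -0.09294049
exp(-rT) = 0.98708414
N(d1) = 0.58201831; N(d2) = 0.46297542
C = S_0' * N(d1) - K * exp(-rT) * N(d2) = 0.90371371 * 0.58201831 - 0.9000 * 0.98708414 * 0.46297542 = 0.1147


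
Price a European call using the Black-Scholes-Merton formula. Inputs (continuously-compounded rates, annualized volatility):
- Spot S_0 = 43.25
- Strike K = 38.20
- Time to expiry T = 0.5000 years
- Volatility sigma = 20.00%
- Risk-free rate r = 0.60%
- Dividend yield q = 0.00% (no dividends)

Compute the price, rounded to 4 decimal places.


d1 = (ln(S/K) + (r - q + 0.5*sigma^2) * T) / (sigma * sqrt(T)) = 0.96987981
d2 = d1 - sigma * sqrt(T) = 0.82845845
exp(-rT) = 0.99700450; exp(-qT) = 1.00000000
C = S_0 * exp(-qT) * N(d1) - K * exp(-rT) * N(d2)
N(d1) = 0.83394680; N(d2) = 0.79629454
C = 43.2500 * 1.00000000 * 0.83394680 - 38.2000 * 0.99700450 * 0.79629454 = 5.7409

Answer: Price = 5.7409


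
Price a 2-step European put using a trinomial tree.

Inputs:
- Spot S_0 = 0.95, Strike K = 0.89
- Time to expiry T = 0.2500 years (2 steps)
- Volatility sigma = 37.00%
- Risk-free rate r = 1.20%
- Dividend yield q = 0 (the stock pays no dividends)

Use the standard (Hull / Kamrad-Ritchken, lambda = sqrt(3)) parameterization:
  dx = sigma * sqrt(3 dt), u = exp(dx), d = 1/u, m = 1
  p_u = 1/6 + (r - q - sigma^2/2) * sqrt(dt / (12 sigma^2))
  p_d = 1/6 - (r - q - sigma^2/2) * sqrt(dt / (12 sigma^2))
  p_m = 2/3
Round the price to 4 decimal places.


dt = T/N = 0.125000; dx = sigma*sqrt(3*dt) = 0.226578
u = exp(dx) = 1.254300; d = 1/u = 0.797257
p_u = 0.151095, p_m = 0.666667, p_d = 0.182238
Discount per step: exp(-r*dt) = 0.998501
Stock lattice S(k, j) with j the centered position index:
  k=0: S(0,+0) = 0.9500
  k=1: S(1,-1) = 0.7574; S(1,+0) = 0.9500; S(1,+1) = 1.1916
  k=2: S(2,-2) = 0.6038; S(2,-1) = 0.7574; S(2,+0) = 0.9500; S(2,+1) = 1.1916; S(2,+2) = 1.4946
Terminal payoffs V(N, j) = max(K - S_T, 0):
  V(2,-2) = 0.286162; V(2,-1) = 0.132606; V(2,+0) = 0.000000; V(2,+1) = 0.000000; V(2,+2) = 0.000000
Backward induction: V(k, j) = exp(-r*dt) * [p_u * V(k+1, j+1) + p_m * V(k+1, j) + p_d * V(k+1, j-1)]
  V(1,-1) = exp(-r*dt) * [p_u*0.000000 + p_m*0.132606 + p_d*0.286162] = 0.140343
  V(1,+0) = exp(-r*dt) * [p_u*0.000000 + p_m*0.000000 + p_d*0.132606] = 0.024130
  V(1,+1) = exp(-r*dt) * [p_u*0.000000 + p_m*0.000000 + p_d*0.000000] = 0.000000
  V(0,+0) = exp(-r*dt) * [p_u*0.000000 + p_m*0.024130 + p_d*0.140343] = 0.041600

Answer: Price = V(0,0) = 0.0416


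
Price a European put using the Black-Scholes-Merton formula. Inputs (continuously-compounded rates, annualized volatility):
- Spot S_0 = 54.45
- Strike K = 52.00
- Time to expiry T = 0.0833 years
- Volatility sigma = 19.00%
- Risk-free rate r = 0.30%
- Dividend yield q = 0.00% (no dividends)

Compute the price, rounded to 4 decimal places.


Answer: Price = 0.3242

Derivation:
d1 = (ln(S/K) + (r - q + 0.5*sigma^2) * T) / (sigma * sqrt(T)) = 0.87153437
d2 = d1 - sigma * sqrt(T) = 0.81669706
exp(-rT) = 0.99975013; exp(-qT) = 1.00000000
P = K * exp(-rT) * N(-d2) - S_0 * exp(-qT) * N(-d1)
N(-d1) = 0.19173122; N(-d2) = 0.20705079
P = 52.0000 * 0.99975013 * 0.20705079 - 54.4500 * 1.00000000 * 0.19173122 = 0.3242


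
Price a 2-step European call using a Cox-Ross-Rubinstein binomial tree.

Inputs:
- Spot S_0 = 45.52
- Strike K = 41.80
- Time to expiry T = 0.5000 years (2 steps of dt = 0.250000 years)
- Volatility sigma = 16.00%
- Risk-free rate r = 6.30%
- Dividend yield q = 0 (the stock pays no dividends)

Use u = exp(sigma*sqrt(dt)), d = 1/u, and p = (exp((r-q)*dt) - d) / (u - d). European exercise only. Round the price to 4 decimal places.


dt = T/N = 0.250000
u = exp(sigma*sqrt(dt)) = 1.083287; d = 1/u = 0.923116
p = (exp((r-q)*dt) - d) / (u - d) = 0.579122
Discount per step: exp(-r*dt) = 0.984373
Stock lattice S(k, i) with i counting down-moves:
  k=0: S(0,0) = 45.5200
  k=1: S(1,0) = 49.3112; S(1,1) = 42.0203
  k=2: S(2,0) = 53.4182; S(2,1) = 45.5200; S(2,2) = 38.7896
Terminal payoffs V(N, i) = max(S_T - K, 0):
  V(2,0) = 11.618215; V(2,1) = 3.720000; V(2,2) = 0.000000
Backward induction: V(k, i) = exp(-r*dt) * [p * V(k+1, i) + (1-p) * V(k+1, i+1)].
  V(1,0) = exp(-r*dt) * [p*11.618215 + (1-p)*3.720000] = 8.164420
  V(1,1) = exp(-r*dt) * [p*3.720000 + (1-p)*0.000000] = 2.120668
  V(0,0) = exp(-r*dt) * [p*8.164420 + (1-p)*2.120668] = 5.532903

Answer: Price = V(0,0) = 5.5329


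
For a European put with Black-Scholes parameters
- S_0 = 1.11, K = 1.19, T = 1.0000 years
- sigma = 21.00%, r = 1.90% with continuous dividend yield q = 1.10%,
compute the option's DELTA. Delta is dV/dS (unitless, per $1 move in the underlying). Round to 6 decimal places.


Answer: Delta = -0.568393

Derivation:
d1 = -0.1883013895; d2 = -0.3983013895
phi(d1) = 0.3919318761; exp(-qT) = 0.9890602788; exp(-rT) = 0.9811793622
N(-d1) = 0.5746798019
Delta = -exp(-qT) * N(-d1) = -0.9890602788 * 0.5746798019 = -0.568393


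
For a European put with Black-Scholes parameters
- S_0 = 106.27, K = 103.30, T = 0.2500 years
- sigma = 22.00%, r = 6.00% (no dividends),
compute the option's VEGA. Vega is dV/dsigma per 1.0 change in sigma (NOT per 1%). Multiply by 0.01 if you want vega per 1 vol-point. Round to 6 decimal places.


d1 = 0.4490513569; d2 = 0.3390513569
phi(d1) = 0.3606807382; exp(-qT) = 1.0000000000; exp(-rT) = 0.9851119396
Vega = S * exp(-qT) * phi(d1) * sqrt(T) = 106.2700 * 1.0000000000 * 0.3606807382 * 0.5000000000 = 19.164771

Answer: Vega = 19.164771


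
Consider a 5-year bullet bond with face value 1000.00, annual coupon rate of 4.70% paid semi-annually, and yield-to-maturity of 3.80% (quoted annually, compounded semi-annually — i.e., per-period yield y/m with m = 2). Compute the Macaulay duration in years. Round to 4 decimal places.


Answer: Macaulay duration = 4.5254 years

Derivation:
Coupon per period c = face * coupon_rate / m = 23.500000
Periods per year m = 2; per-period yield y/m = 0.019000
Number of cashflows N = 10
Cashflows (t years, CF_t, discount factor 1/(1+y/m)^(m*t), PV):
  t = 0.5000: CF_t = 23.500000, DF = 0.981354, PV = 23.061825
  t = 1.0000: CF_t = 23.500000, DF = 0.963056, PV = 22.631821
  t = 1.5000: CF_t = 23.500000, DF = 0.945099, PV = 22.209834
  t = 2.0000: CF_t = 23.500000, DF = 0.927477, PV = 21.795715
  t = 2.5000: CF_t = 23.500000, DF = 0.910184, PV = 21.389318
  t = 3.0000: CF_t = 23.500000, DF = 0.893213, PV = 20.990499
  t = 3.5000: CF_t = 23.500000, DF = 0.876558, PV = 20.599116
  t = 4.0000: CF_t = 23.500000, DF = 0.860214, PV = 20.215030
  t = 4.5000: CF_t = 23.500000, DF = 0.844175, PV = 19.838106
  t = 5.0000: CF_t = 1023.500000, DF = 0.828434, PV = 847.902678
Price P = sum_t PV_t = 1040.633942
Macaulay numerator sum_t t * PV_t:
  t * PV_t at t = 0.5000: 11.530913
  t * PV_t at t = 1.0000: 22.631821
  t * PV_t at t = 1.5000: 33.314751
  t * PV_t at t = 2.0000: 43.591431
  t * PV_t at t = 2.5000: 53.473296
  t * PV_t at t = 3.0000: 62.971496
  t * PV_t at t = 3.5000: 72.096905
  t * PV_t at t = 4.0000: 80.860120
  t * PV_t at t = 4.5000: 89.271477
  t * PV_t at t = 5.0000: 4239.513390
Macaulay duration D = (sum_t t * PV_t) / P = 4709.255598 / 1040.633942 = 4.525372


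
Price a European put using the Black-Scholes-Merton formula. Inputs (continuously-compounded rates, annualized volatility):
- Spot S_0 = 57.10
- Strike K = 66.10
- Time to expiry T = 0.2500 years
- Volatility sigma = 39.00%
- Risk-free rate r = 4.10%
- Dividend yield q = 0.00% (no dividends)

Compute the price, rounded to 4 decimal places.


Answer: Price = 10.0300

Derivation:
d1 = (ln(S/K) + (r - q + 0.5*sigma^2) * T) / (sigma * sqrt(T)) = -0.60052374
d2 = d1 - sigma * sqrt(T) = -0.79552374
exp(-rT) = 0.98980235; exp(-qT) = 1.00000000
P = K * exp(-rT) * N(-d2) - S_0 * exp(-qT) * N(-d1)
N(-d1) = 0.72592138; N(-d2) = 0.78684555
P = 66.1000 * 0.98980235 * 0.78684555 - 57.1000 * 1.00000000 * 0.72592138 = 10.0300


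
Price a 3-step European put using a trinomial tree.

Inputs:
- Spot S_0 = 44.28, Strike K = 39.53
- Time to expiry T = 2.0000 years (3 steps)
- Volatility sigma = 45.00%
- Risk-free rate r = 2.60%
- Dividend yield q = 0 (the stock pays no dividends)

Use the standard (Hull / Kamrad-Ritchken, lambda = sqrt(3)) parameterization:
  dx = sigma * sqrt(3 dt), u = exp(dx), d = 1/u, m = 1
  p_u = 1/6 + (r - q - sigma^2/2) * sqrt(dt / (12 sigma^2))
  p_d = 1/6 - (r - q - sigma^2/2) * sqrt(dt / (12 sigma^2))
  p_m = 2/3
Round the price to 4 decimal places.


dt = T/N = 0.666667; dx = sigma*sqrt(3*dt) = 0.636396
u = exp(dx) = 1.889658; d = 1/u = 0.529196
p_u = 0.127252, p_m = 0.666667, p_d = 0.206081
Discount per step: exp(-r*dt) = 0.982816
Stock lattice S(k, j) with j the centered position index:
  k=0: S(0,+0) = 44.2800
  k=1: S(1,-1) = 23.4328; S(1,+0) = 44.2800; S(1,+1) = 83.6741
  k=2: S(2,-2) = 12.4006; S(2,-1) = 23.4328; S(2,+0) = 44.2800; S(2,+1) = 83.6741; S(2,+2) = 158.1154
  k=3: S(3,-3) = 6.5623; S(3,-2) = 12.4006; S(3,-1) = 23.4328; S(3,+0) = 44.2800; S(3,+1) = 83.6741; S(3,+2) = 158.1154; S(3,+3) = 298.7842
Terminal payoffs V(N, j) = max(K - S_T, 0):
  V(3,-3) = 32.967676; V(3,-2) = 27.129449; V(3,-1) = 16.097194; V(3,+0) = 0.000000; V(3,+1) = 0.000000; V(3,+2) = 0.000000; V(3,+3) = 0.000000
Backward induction: V(k, j) = exp(-r*dt) * [p_u * V(k+1, j+1) + p_m * V(k+1, j) + p_d * V(k+1, j-1)]
  V(2,-2) = exp(-r*dt) * [p_u*16.097194 + p_m*27.129449 + p_d*32.967676] = 26.465979
  V(2,-1) = exp(-r*dt) * [p_u*0.000000 + p_m*16.097194 + p_d*27.129449] = 16.041853
  V(2,+0) = exp(-r*dt) * [p_u*0.000000 + p_m*0.000000 + p_d*16.097194] = 3.260326
  V(2,+1) = exp(-r*dt) * [p_u*0.000000 + p_m*0.000000 + p_d*0.000000] = 0.000000
  V(2,+2) = exp(-r*dt) * [p_u*0.000000 + p_m*0.000000 + p_d*0.000000] = 0.000000
  V(1,-1) = exp(-r*dt) * [p_u*3.260326 + p_m*16.041853 + p_d*26.465979] = 16.278967
  V(1,+0) = exp(-r*dt) * [p_u*0.000000 + p_m*3.260326 + p_d*16.041853] = 5.385318
  V(1,+1) = exp(-r*dt) * [p_u*0.000000 + p_m*0.000000 + p_d*3.260326] = 0.660347
  V(0,+0) = exp(-r*dt) * [p_u*0.660347 + p_m*5.385318 + p_d*16.278967] = 6.908247

Answer: Price = V(0,0) = 6.9082


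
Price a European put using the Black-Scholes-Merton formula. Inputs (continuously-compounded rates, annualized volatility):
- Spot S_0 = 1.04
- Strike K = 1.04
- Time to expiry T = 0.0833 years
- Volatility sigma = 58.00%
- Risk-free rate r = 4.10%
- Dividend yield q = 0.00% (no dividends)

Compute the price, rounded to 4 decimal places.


d1 = (ln(S/K) + (r - q + 0.5*sigma^2) * T) / (sigma * sqrt(T)) = 0.10410131
d2 = d1 - sigma * sqrt(T) = -0.06329678
exp(-rT) = 0.99659053; exp(-qT) = 1.00000000
P = K * exp(-rT) * N(-d2) - S_0 * exp(-qT) * N(-d1)
N(-d1) = 0.45854448; N(-d2) = 0.52523491
P = 1.0400 * 0.99659053 * 0.52523491 - 1.0400 * 1.00000000 * 0.45854448 = 0.0675

Answer: Price = 0.0675
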